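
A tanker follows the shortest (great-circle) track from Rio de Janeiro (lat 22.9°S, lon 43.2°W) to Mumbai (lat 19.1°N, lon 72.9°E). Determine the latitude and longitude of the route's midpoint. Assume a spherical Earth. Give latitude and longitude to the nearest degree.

Convert each endpoint to a unit vector on the sphere (x = cos φ cos λ, y = cos φ sin λ, z = sin φ).
The central angle between the endpoints is δ = arccos(p₁·p₂) ≈ 2.106 rad (120.7°).
Interpolate at f = 1/2 with slerp weights a = sin((1−f)δ)/sin δ ≈ 1.010, b = sin(fδ)/sin δ ≈ 1.010.
p = a·p₁ + b·p₂ ≈ (0.959, 0.275, -0.063); φ = arcsin(p_z) ≈ -3.59°, λ = atan2(p_y, p_x) ≈ 16.02°.

≈ lat 4°S, lon 16°E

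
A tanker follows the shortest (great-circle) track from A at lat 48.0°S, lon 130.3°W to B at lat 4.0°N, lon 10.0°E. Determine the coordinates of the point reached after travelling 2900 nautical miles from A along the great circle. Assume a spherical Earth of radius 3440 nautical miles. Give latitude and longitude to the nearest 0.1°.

≈ lat 54.2°S, lon 49.4°W

Write both endpoints as unit vectors p₁, p₂ with components (cos φ cos λ, cos φ sin λ, sin φ).
The central angle between the endpoints is δ = arccos(p₁·p₂) ≈ 2.172 rad (124.4°). The total great-circle distance is δ·R ≈ 2.172 × 3440 ≈ 7471 nmi, so the target fraction is f = 2900/7471 ≈ 0.388.
Interpolate at f ≈ 0.388 with slerp weights a = sin((1−f)δ)/sin δ ≈ 1.177, b = sin(fδ)/sin δ ≈ 0.905.
p = a·p₁ + b·p₂ ≈ (0.380, -0.444, -0.812); φ = arcsin(p_z) ≈ -54.25°, λ = atan2(p_y, p_x) ≈ -49.44°.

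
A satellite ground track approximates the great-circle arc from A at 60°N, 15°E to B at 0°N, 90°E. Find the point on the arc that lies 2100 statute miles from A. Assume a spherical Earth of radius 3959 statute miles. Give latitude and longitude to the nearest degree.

Convert each endpoint to a unit vector on the sphere (x = cos φ cos λ, y = cos φ sin λ, z = sin φ).
The central angle between the endpoints is δ = arccos(p₁·p₂) ≈ 1.441 rad (82.6°). The total great-circle distance is δ·R ≈ 1.441 × 3959 ≈ 5705 mi, so the target fraction is f = 2100/5705 ≈ 0.368.
Interpolate at f ≈ 0.368 with slerp weights a = sin((1−f)δ)/sin δ ≈ 0.797, b = sin(fδ)/sin δ ≈ 0.510.
p = a·p₁ + b·p₂ ≈ (0.385, 0.613, 0.690); φ = arcsin(p_z) ≈ 43.62°, λ = atan2(p_y, p_x) ≈ 57.90°.

≈ 44°N, 58°E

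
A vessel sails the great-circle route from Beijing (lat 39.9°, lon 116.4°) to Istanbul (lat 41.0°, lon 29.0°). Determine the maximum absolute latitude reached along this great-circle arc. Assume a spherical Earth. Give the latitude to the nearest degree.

≈ 50°

The great circle lies in the plane with unit normal n̂ = (p₁ × p₂)/|p₁ × p₂|.
Here n̂_z ≈ -0.647; the vertex latitude is φ_max = arccos|n̂_z| ≈ 49.7°.
Check via Clairaut: cos φ_max = |cos φ₁| · sin C = cos(39.9°)·sin(57.4°) ≈ 0.647, again giving ≈ 49.7°.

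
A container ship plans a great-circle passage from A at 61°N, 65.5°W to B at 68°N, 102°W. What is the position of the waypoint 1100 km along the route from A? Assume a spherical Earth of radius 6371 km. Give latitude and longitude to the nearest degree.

≈ 66°N, 85°W

The haversine formula gives a central angle δ ≈ 0.295 rad (16.9°) between the endpoints. The total great-circle distance is δ·R ≈ 0.295 × 6371 ≈ 1877 km, so the target fraction is f = 1100/1877 ≈ 0.586.
Interpolate at f ≈ 0.586 with slerp weights a = sin((1−f)δ)/sin δ ≈ 0.419, b = sin(fδ)/sin δ ≈ 0.592.
p = a·p₁ + b·p₂ ≈ (0.038, -0.402, 0.915); φ = arcsin(p_z) ≈ 66.21°, λ = atan2(p_y, p_x) ≈ -84.58°.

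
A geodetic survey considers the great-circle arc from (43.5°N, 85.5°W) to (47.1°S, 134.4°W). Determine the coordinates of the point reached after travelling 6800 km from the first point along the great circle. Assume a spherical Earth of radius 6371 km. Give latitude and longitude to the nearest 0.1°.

≈ (12.1°S, 113.4°W)

Write both endpoints as unit vectors p₁, p₂ with components (cos φ cos λ, cos φ sin λ, sin φ).
The central angle between the endpoints is δ = arccos(p₁·p₂) ≈ 1.751 rad (100.3°). The total great-circle distance is δ·R ≈ 1.751 × 6371 ≈ 11158 km, so the target fraction is f = 6800/11158 ≈ 0.609.
Interpolate at f ≈ 0.609 with slerp weights a = sin((1−f)δ)/sin δ ≈ 0.642, b = sin(fδ)/sin δ ≈ 0.890.
p = a·p₁ + b·p₂ ≈ (-0.388, -0.898, -0.210); φ = arcsin(p_z) ≈ -12.13°, λ = atan2(p_y, p_x) ≈ -113.35°.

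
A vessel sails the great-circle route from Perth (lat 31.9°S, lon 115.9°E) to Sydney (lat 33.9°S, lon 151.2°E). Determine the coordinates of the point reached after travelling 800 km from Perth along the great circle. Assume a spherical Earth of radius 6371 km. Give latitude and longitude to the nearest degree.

≈ lat 33°S, lon 124°E

Convert each endpoint to a unit vector on the sphere (x = cos φ cos λ, y = cos φ sin λ, z = sin φ).
The central angle between the endpoints is δ = arccos(p₁·p₂) ≈ 0.516 rad (29.6°). The total great-circle distance is δ·R ≈ 0.516 × 6371 ≈ 3287 km, so the target fraction is f = 800/3287 ≈ 0.243.
Interpolate at f ≈ 0.243 with slerp weights a = sin((1−f)δ)/sin δ ≈ 0.771, b = sin(fδ)/sin δ ≈ 0.254.
p = a·p₁ + b·p₂ ≈ (-0.471, 0.691, -0.549); φ = arcsin(p_z) ≈ -33.31°, λ = atan2(p_y, p_x) ≈ 124.28°.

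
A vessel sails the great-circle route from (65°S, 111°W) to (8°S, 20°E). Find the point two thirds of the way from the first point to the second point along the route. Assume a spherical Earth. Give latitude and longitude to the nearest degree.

≈ (39°S, 7°E)

Write both endpoints as unit vectors p₁, p₂ with components (cos φ cos λ, cos φ sin λ, sin φ).
The central angle between the endpoints is δ = arccos(p₁·p₂) ≈ 1.720 rad (98.5°).
Interpolate at f = 2/3 with slerp weights a = sin((1−f)δ)/sin δ ≈ 0.548, b = sin(fδ)/sin δ ≈ 0.922.
p = a·p₁ + b·p₂ ≈ (0.774, 0.096, -0.625); φ = arcsin(p_z) ≈ -38.71°, λ = atan2(p_y, p_x) ≈ 7.05°.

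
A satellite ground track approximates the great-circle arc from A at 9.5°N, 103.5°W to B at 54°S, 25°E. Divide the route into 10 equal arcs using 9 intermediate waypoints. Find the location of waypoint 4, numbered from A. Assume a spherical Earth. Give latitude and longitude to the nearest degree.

≈ 31°S, 76°W

From cos δ = sin φ₁ sin φ₂ + cos φ₁ cos φ₂ cos Δλ, the central angle is δ ≈ 2.088 rad (119.6°).
Interpolate at f = 4/10 with slerp weights a = sin((1−f)δ)/sin δ ≈ 1.093, b = sin(fδ)/sin δ ≈ 0.853.
p = a·p₁ + b·p₂ ≈ (0.203, -0.836, -0.510); φ = arcsin(p_z) ≈ -30.64°, λ = atan2(p_y, p_x) ≈ -76.37°.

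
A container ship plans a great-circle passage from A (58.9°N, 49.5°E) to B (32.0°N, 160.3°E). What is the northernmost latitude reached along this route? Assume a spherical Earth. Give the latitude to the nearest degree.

≈ 65°N

The great circle lies in the plane with unit normal n̂ = (p₁ × p₂)/|p₁ × p₂|.
Here n̂_z ≈ +0.429; the vertex latitude is φ_max = arccos|n̂_z| ≈ 64.6°.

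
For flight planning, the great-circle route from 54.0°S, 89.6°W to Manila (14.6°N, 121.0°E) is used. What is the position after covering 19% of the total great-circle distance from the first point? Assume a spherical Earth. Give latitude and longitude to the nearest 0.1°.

From cos δ = sin φ₁ sin φ₂ + cos φ₁ cos φ₂ cos Δλ, the central angle is δ ≈ 2.337 rad (133.9°).
Interpolate at f = 0.19 with slerp weights a = sin((1−f)δ)/sin δ ≈ 1.317, b = sin(fδ)/sin δ ≈ 0.596.
p = a·p₁ + b·p₂ ≈ (-0.292, -0.279, -0.915); φ = arcsin(p_z) ≈ -66.18°, λ = atan2(p_y, p_x) ≈ -136.26°.

≈ 66.2°S, 136.3°W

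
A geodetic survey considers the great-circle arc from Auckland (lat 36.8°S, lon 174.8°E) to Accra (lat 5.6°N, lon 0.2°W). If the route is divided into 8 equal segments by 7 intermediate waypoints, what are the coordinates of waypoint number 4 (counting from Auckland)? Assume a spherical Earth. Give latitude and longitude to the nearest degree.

From cos δ = sin φ₁ sin φ₂ + cos φ₁ cos φ₂ cos Δλ, the central angle is δ ≈ 2.591 rad (148.5°).
Interpolate at f = 4/8 with slerp weights a = sin((1−f)δ)/sin δ ≈ 1.840, b = sin(fδ)/sin δ ≈ 1.840.
p = a·p₁ + b·p₂ ≈ (0.364, 0.127, -0.923); φ = arcsin(p_z) ≈ -67.32°, λ = atan2(p_y, p_x) ≈ 19.26°.

≈ lat 67°S, lon 19°E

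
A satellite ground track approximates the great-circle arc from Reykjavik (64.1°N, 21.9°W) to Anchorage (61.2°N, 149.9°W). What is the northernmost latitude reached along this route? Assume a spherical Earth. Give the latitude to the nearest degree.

The great circle lies in the plane with unit normal n̂ = (p₁ × p₂)/|p₁ × p₂|.
Here n̂_z ≈ -0.220; the vertex latitude is φ_max = arccos|n̂_z| ≈ 77.3°.

≈ 77°N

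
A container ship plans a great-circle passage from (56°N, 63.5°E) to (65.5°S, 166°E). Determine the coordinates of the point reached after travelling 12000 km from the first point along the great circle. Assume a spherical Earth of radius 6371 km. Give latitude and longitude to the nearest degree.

Convert each endpoint to a unit vector on the sphere (x = cos φ cos λ, y = cos φ sin λ, z = sin φ).
The central angle between the endpoints is δ = arccos(p₁·p₂) ≈ 2.506 rad (143.6°). The total great-circle distance is δ·R ≈ 2.506 × 6371 ≈ 15964 km, so the target fraction is f = 12000/15964 ≈ 0.752.
Interpolate at f ≈ 0.752 with slerp weights a = sin((1−f)δ)/sin δ ≈ 0.981, b = sin(fδ)/sin δ ≈ 1.602.
p = a·p₁ + b·p₂ ≈ (-0.400, 0.652, -0.644); φ = arcsin(p_z) ≈ -40.11°, λ = atan2(p_y, p_x) ≈ 121.52°.

≈ (40°S, 122°E)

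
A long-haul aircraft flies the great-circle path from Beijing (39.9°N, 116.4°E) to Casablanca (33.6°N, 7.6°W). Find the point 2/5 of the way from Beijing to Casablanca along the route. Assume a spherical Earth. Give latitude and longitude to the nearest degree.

Write both endpoints as unit vectors p₁, p₂ with components (cos φ cos λ, cos φ sin λ, sin φ).
The central angle between the endpoints is δ = arccos(p₁·p₂) ≈ 1.573 rad (90.1°).
Interpolate at f = 2/5 with slerp weights a = sin((1−f)δ)/sin δ ≈ 0.810, b = sin(fδ)/sin δ ≈ 0.589.
p = a·p₁ + b·p₂ ≈ (0.210, 0.492, 0.845); φ = arcsin(p_z) ≈ 57.69°, λ = atan2(p_y, p_x) ≈ 66.90°.

≈ (58°N, 67°E)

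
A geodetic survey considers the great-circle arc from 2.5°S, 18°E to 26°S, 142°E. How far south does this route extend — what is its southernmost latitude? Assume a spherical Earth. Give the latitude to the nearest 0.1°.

≈ 31.8°S

The great circle lies in the plane with unit normal n̂ = (p₁ × p₂)/|p₁ × p₂|.
Here n̂_z ≈ +0.850; the vertex latitude is φ_max = arccos|n̂_z| ≈ 31.8°.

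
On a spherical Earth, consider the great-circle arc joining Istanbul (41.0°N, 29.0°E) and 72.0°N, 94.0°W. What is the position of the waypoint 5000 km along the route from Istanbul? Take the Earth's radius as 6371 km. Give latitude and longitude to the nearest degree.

The haversine formula gives a central angle δ ≈ 1.051 rad (60.2°) between the endpoints. The total great-circle distance is δ·R ≈ 1.051 × 6371 ≈ 6694 km, so the target fraction is f = 5000/6694 ≈ 0.747.
Interpolate at f ≈ 0.747 with slerp weights a = sin((1−f)δ)/sin δ ≈ 0.303, b = sin(fδ)/sin δ ≈ 0.814.
p = a·p₁ + b·p₂ ≈ (0.182, -0.140, 0.973); φ = arcsin(p_z) ≈ 76.70°, λ = atan2(p_y, p_x) ≈ -37.56°.

≈ 77°N, 38°W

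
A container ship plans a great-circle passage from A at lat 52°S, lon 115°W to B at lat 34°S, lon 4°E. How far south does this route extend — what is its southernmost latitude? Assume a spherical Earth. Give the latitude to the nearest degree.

≈ 63°S

The great circle lies in the plane with unit normal n̂ = (p₁ × p₂)/|p₁ × p₂|.
Here n̂_z ≈ +0.455; the vertex latitude is φ_max = arccos|n̂_z| ≈ 62.9°.
Check via Clairaut: cos φ_max = |cos φ₁| · sin C = cos(52.0°)·sin(132.4°) ≈ 0.455, again giving ≈ 62.9°.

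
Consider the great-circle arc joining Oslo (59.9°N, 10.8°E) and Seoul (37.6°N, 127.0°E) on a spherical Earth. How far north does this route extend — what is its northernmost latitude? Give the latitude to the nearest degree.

The great circle lies in the plane with unit normal n̂ = (p₁ × p₂)/|p₁ × p₂|.
Here n̂_z ≈ +0.381; the vertex latitude is φ_max = arccos|n̂_z| ≈ 67.6°.
Check via Clairaut: cos φ_max = |cos φ₁| · sin C = cos(59.9°)·sin(49.4°) ≈ 0.381, again giving ≈ 67.6°.

≈ 68°N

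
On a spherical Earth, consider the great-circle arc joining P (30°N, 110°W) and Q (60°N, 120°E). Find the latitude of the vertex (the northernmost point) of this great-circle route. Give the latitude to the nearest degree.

The great circle lies in the plane with unit normal n̂ = (p₁ × p₂)/|p₁ × p₂|.
Here n̂_z ≈ -0.336; the vertex latitude is φ_max = arccos|n̂_z| ≈ 70.4°.
Check via Clairaut: cos φ_max = |cos φ₁| · sin C = cos(30.0°)·sin(22.8°) ≈ 0.336, again giving ≈ 70.4°.

≈ 70°N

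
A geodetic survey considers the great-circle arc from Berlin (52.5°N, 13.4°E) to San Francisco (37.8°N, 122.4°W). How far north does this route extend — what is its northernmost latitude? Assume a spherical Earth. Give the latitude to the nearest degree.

The great circle lies in the plane with unit normal n̂ = (p₁ × p₂)/|p₁ × p₂|.
Here n̂_z ≈ -0.339; the vertex latitude is φ_max = arccos|n̂_z| ≈ 70.2°.

≈ 70°N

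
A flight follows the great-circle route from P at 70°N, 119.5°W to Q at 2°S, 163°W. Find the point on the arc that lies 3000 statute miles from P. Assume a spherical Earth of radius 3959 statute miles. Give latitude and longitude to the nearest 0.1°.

Write both endpoints as unit vectors p₁, p₂ with components (cos φ cos λ, cos φ sin λ, sin φ).
The central angle between the endpoints is δ = arccos(p₁·p₂) ≈ 1.354 rad (77.6°). The total great-circle distance is δ·R ≈ 1.354 × 3959 ≈ 5360 mi, so the target fraction is f = 3000/5360 ≈ 0.560.
Interpolate at f ≈ 0.560 with slerp weights a = sin((1−f)δ)/sin δ ≈ 0.575, b = sin(fδ)/sin δ ≈ 0.704.
p = a·p₁ + b·p₂ ≈ (-0.769, -0.377, 0.516); φ = arcsin(p_z) ≈ 31.05°, λ = atan2(p_y, p_x) ≈ -153.91°.

≈ 31.0°N, 153.9°W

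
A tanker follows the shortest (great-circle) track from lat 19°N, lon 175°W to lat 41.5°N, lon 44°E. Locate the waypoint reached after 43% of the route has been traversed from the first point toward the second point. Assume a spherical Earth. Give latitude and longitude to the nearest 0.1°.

≈ lat 55.2°N, lon 145.0°E

Write both endpoints as unit vectors p₁, p₂ with components (cos φ cos λ, cos φ sin λ, sin φ).
The central angle between the endpoints is δ = arccos(p₁·p₂) ≈ 1.912 rad (109.5°).
Interpolate at f = 0.43 with slerp weights a = sin((1−f)δ)/sin δ ≈ 0.941, b = sin(fδ)/sin δ ≈ 0.777.
p = a·p₁ + b·p₂ ≈ (-0.467, 0.327, 0.821); φ = arcsin(p_z) ≈ 55.23°, λ = atan2(p_y, p_x) ≈ 145.02°.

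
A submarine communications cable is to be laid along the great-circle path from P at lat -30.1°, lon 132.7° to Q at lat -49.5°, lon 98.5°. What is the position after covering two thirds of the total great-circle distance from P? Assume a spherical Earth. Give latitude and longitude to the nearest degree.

Convert each endpoint to a unit vector on the sphere (x = cos φ cos λ, y = cos φ sin λ, z = sin φ).
The central angle between the endpoints is δ = arccos(p₁·p₂) ≈ 0.562 rad (32.2°).
Interpolate at f = 2/3 with slerp weights a = sin((1−f)δ)/sin δ ≈ 0.350, b = sin(fδ)/sin δ ≈ 0.687.
p = a·p₁ + b·p₂ ≈ (-0.271, 0.663, -0.698); φ = arcsin(p_z) ≈ -44.23°, λ = atan2(p_y, p_x) ≈ 112.22°.

≈ lat -44°, lon 112°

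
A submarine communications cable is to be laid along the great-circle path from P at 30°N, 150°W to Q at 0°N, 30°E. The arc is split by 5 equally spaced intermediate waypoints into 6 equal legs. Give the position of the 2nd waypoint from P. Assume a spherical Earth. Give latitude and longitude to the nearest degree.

Convert each endpoint to a unit vector on the sphere (x = cos φ cos λ, y = cos φ sin λ, z = sin φ).
The central angle between the endpoints is δ = arccos(p₁·p₂) ≈ 2.618 rad (150.0°).
Interpolate at f = 2/6 with slerp weights a = sin((1−f)δ)/sin δ ≈ 1.970, b = sin(fδ)/sin δ ≈ 1.532.
p = a·p₁ + b·p₂ ≈ (-0.150, -0.087, 0.985); φ = arcsin(p_z) ≈ 80.00°, λ = atan2(p_y, p_x) ≈ -150.00°.

≈ 80°N, 150°W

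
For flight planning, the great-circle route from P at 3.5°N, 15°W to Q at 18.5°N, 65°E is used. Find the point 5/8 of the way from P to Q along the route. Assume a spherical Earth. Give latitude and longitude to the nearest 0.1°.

≈ 16.1°N, 33.9°E

From cos δ = sin φ₁ sin φ₂ + cos φ₁ cos φ₂ cos Δλ, the central angle is δ ≈ 1.386 rad (79.4°).
Interpolate at f = 5/8 with slerp weights a = sin((1−f)δ)/sin δ ≈ 0.505, b = sin(fδ)/sin δ ≈ 0.775.
p = a·p₁ + b·p₂ ≈ (0.798, 0.536, 0.277); φ = arcsin(p_z) ≈ 16.07°, λ = atan2(p_y, p_x) ≈ 33.88°.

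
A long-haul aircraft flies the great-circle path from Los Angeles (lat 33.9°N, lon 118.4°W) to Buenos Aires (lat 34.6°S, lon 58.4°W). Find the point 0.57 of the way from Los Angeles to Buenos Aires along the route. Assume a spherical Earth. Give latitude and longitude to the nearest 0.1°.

≈ lat 5.4°S, lon 84.9°W

From cos δ = sin φ₁ sin φ₂ + cos φ₁ cos φ₂ cos Δλ, the central angle is δ ≈ 1.546 rad (88.6°).
Interpolate at f = 0.57 with slerp weights a = sin((1−f)δ)/sin δ ≈ 0.617, b = sin(fδ)/sin δ ≈ 0.772.
p = a·p₁ + b·p₂ ≈ (0.089, -0.992, -0.094); φ = arcsin(p_z) ≈ -5.40°, λ = atan2(p_y, p_x) ≈ -84.86°.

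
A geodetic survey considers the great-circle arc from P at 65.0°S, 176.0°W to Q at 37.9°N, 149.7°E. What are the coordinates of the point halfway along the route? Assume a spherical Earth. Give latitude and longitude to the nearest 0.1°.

The haversine formula gives a central angle δ ≈ 1.856 rad (106.3°) between the endpoints.
Interpolate at f = 1/2 with slerp weights a = sin((1−f)δ)/sin δ ≈ 0.834, b = sin(fδ)/sin δ ≈ 0.834.
p = a·p₁ + b·p₂ ≈ (-0.920, 0.307, -0.244); φ = arcsin(p_z) ≈ -14.10°, λ = atan2(p_y, p_x) ≈ 161.52°.

≈ 14.1°S, 161.5°E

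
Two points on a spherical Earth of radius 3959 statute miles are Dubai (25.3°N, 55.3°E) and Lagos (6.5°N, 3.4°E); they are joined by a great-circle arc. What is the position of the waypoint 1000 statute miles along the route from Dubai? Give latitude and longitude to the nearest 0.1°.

≈ 21.6°N, 40.0°E

From cos δ = sin φ₁ sin φ₂ + cos φ₁ cos φ₂ cos Δλ, the central angle is δ ≈ 0.924 rad (52.9°). The total great-circle distance is δ·R ≈ 0.924 × 3959 ≈ 3658 mi, so the target fraction is f = 1000/3658 ≈ 0.273.
Interpolate at f ≈ 0.273 with slerp weights a = sin((1−f)δ)/sin δ ≈ 0.780, b = sin(fδ)/sin δ ≈ 0.313.
p = a·p₁ + b·p₂ ≈ (0.712, 0.598, 0.369); φ = arcsin(p_z) ≈ 21.63°, λ = atan2(p_y, p_x) ≈ 40.03°.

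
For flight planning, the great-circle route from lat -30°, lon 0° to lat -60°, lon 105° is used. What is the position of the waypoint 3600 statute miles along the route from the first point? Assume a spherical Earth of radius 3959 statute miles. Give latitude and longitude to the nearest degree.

≈ lat -64°, lon 64°

Convert each endpoint to a unit vector on the sphere (x = cos φ cos λ, y = cos φ sin λ, z = sin φ).
The central angle between the endpoints is δ = arccos(p₁·p₂) ≈ 1.244 rad (71.3°). The total great-circle distance is δ·R ≈ 1.244 × 3959 ≈ 4925 mi, so the target fraction is f = 3600/4925 ≈ 0.731.
Interpolate at f ≈ 0.731 with slerp weights a = sin((1−f)δ)/sin δ ≈ 0.347, b = sin(fδ)/sin δ ≈ 0.833.
p = a·p₁ + b·p₂ ≈ (0.193, 0.402, -0.895); φ = arcsin(p_z) ≈ -63.51°, λ = atan2(p_y, p_x) ≈ 64.42°.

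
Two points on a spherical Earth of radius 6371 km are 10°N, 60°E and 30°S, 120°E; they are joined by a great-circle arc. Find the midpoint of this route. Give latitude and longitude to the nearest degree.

Convert each endpoint to a unit vector on the sphere (x = cos φ cos λ, y = cos φ sin λ, z = sin φ).
The central angle between the endpoints is δ = arccos(p₁·p₂) ≈ 1.224 rad (70.1°).
Interpolate at f = 1/2 with slerp weights a = sin((1−f)δ)/sin δ ≈ 0.611, b = sin(fδ)/sin δ ≈ 0.611.
p = a·p₁ + b·p₂ ≈ (0.036, 0.979, -0.199); φ = arcsin(p_z) ≈ -11.50°, λ = atan2(p_y, p_x) ≈ 87.88°.

≈ 12°S, 88°E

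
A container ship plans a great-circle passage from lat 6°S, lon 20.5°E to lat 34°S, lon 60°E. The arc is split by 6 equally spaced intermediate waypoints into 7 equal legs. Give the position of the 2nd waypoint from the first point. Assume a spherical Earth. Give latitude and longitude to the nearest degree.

Convert each endpoint to a unit vector on the sphere (x = cos φ cos λ, y = cos φ sin λ, z = sin φ).
The central angle between the endpoints is δ = arccos(p₁·p₂) ≈ 0.803 rad (46.0°).
Interpolate at f = 2/7 with slerp weights a = sin((1−f)δ)/sin δ ≈ 0.754, b = sin(fδ)/sin δ ≈ 0.316.
p = a·p₁ + b·p₂ ≈ (0.834, 0.490, -0.256); φ = arcsin(p_z) ≈ -14.81°, λ = atan2(p_y, p_x) ≈ 30.43°.

≈ lat 15°S, lon 30°E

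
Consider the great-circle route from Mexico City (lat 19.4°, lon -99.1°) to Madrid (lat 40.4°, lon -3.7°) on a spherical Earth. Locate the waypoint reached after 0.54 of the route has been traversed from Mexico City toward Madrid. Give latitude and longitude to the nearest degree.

Convert each endpoint to a unit vector on the sphere (x = cos φ cos λ, y = cos φ sin λ, z = sin φ).
The central angle between the endpoints is δ = arccos(p₁·p₂) ≈ 1.423 rad (81.5°).
Interpolate at f = 0.54 with slerp weights a = sin((1−f)δ)/sin δ ≈ 0.615, b = sin(fδ)/sin δ ≈ 0.703.
p = a·p₁ + b·p₂ ≈ (0.442, -0.608, 0.660); φ = arcsin(p_z) ≈ 41.28°, λ = atan2(p_y, p_x) ≈ -53.96°.

≈ lat 41°, lon -54°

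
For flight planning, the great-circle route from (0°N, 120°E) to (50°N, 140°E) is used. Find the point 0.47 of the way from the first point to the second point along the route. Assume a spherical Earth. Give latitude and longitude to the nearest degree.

The haversine formula gives a central angle δ ≈ 0.922 rad (52.8°) between the endpoints.
Interpolate at f = 0.47 with slerp weights a = sin((1−f)δ)/sin δ ≈ 0.589, b = sin(fδ)/sin δ ≈ 0.527.
p = a·p₁ + b·p₂ ≈ (-0.554, 0.728, 0.404); φ = arcsin(p_z) ≈ 23.81°, λ = atan2(p_y, p_x) ≈ 127.28°.

≈ (24°N, 127°E)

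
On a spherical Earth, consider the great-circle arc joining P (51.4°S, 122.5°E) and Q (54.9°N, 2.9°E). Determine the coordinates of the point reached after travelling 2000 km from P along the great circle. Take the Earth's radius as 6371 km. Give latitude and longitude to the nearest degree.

≈ (40°S, 102°E)

Write both endpoints as unit vectors p₁, p₂ with components (cos φ cos λ, cos φ sin λ, sin φ).
The central angle between the endpoints is δ = arccos(p₁·p₂) ≈ 2.526 rad (144.7°). The total great-circle distance is δ·R ≈ 2.526 × 6371 ≈ 16095 km, so the target fraction is f = 2000/16095 ≈ 0.124.
Interpolate at f ≈ 0.124 with slerp weights a = sin((1−f)δ)/sin δ ≈ 1.388, b = sin(fδ)/sin δ ≈ 0.535.
p = a·p₁ + b·p₂ ≈ (-0.158, 0.746, -0.647); φ = arcsin(p_z) ≈ -40.32°, λ = atan2(p_y, p_x) ≈ 101.96°.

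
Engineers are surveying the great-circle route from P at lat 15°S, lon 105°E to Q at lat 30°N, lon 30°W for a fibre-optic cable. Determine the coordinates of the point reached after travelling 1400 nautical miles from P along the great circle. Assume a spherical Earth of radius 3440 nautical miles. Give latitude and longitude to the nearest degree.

The haversine formula gives a central angle δ ≈ 2.376 rad (136.1°) between the endpoints. The total great-circle distance is δ·R ≈ 2.376 × 3440 ≈ 8173 nmi, so the target fraction is f = 1400/8173 ≈ 0.171.
Interpolate at f ≈ 0.171 with slerp weights a = sin((1−f)δ)/sin δ ≈ 1.330, b = sin(fδ)/sin δ ≈ 0.571.
p = a·p₁ + b·p₂ ≈ (0.096, 0.994, -0.059); φ = arcsin(p_z) ≈ -3.36°, λ = atan2(p_y, p_x) ≈ 84.49°.

≈ lat 3°S, lon 84°E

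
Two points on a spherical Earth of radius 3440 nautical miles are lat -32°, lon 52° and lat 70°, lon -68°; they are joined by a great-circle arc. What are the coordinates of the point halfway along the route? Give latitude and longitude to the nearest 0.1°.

≈ lat 29.0°, lon 28.4°

Write both endpoints as unit vectors p₁, p₂ with components (cos φ cos λ, cos φ sin λ, sin φ).
The central angle between the endpoints is δ = arccos(p₁·p₂) ≈ 2.269 rad (130.0°).
Interpolate at f = 1/2 with slerp weights a = sin((1−f)δ)/sin δ ≈ 1.183, b = sin(fδ)/sin δ ≈ 1.183.
p = a·p₁ + b·p₂ ≈ (0.770, 0.416, 0.485); φ = arcsin(p_z) ≈ 29.01°, λ = atan2(p_y, p_x) ≈ 28.37°.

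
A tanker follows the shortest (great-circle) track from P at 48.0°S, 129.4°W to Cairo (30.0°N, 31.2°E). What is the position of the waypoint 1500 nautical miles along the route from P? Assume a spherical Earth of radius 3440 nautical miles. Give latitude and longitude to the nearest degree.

≈ 60°S, 91°W

From cos δ = sin φ₁ sin φ₂ + cos φ₁ cos φ₂ cos Δλ, the central angle is δ ≈ 2.734 rad (156.7°). The total great-circle distance is δ·R ≈ 2.734 × 3440 ≈ 9406 nmi, so the target fraction is f = 1500/9406 ≈ 0.159.
Interpolate at f ≈ 0.159 with slerp weights a = sin((1−f)δ)/sin δ ≈ 1.885, b = sin(fδ)/sin δ ≈ 1.066.
p = a·p₁ + b·p₂ ≈ (-0.011, -0.497, -0.868); φ = arcsin(p_z) ≈ -60.22°, λ = atan2(p_y, p_x) ≈ -91.27°.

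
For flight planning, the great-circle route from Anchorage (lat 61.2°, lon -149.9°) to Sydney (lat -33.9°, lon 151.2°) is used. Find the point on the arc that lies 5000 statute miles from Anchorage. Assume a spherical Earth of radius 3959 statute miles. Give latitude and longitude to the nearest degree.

Convert each endpoint to a unit vector on the sphere (x = cos φ cos λ, y = cos φ sin λ, z = sin φ).
The central angle between the endpoints is δ = arccos(p₁·p₂) ≈ 1.857 rad (106.4°). The total great-circle distance is δ·R ≈ 1.857 × 3959 ≈ 7351 mi, so the target fraction is f = 5000/7351 ≈ 0.680.
Interpolate at f ≈ 0.680 with slerp weights a = sin((1−f)δ)/sin δ ≈ 0.583, b = sin(fδ)/sin δ ≈ 0.993.
p = a·p₁ + b·p₂ ≈ (-0.966, 0.256, -0.043); φ = arcsin(p_z) ≈ -2.46°, λ = atan2(p_y, p_x) ≈ 165.14°.

≈ lat -2°, lon 165°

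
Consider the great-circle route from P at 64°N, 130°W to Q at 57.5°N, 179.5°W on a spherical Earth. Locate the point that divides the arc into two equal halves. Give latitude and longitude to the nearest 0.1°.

From cos δ = sin φ₁ sin φ₂ + cos φ₁ cos φ₂ cos Δλ, the central angle is δ ≈ 0.425 rad (24.4°).
Interpolate at f = 1/2 with slerp weights a = sin((1−f)δ)/sin δ ≈ 0.512, b = sin(fδ)/sin δ ≈ 0.512.
p = a·p₁ + b·p₂ ≈ (-0.419, -0.174, 0.891); φ = arcsin(p_z) ≈ 63.02°, λ = atan2(p_y, p_x) ≈ -157.43°.

≈ 63.0°N, 157.4°W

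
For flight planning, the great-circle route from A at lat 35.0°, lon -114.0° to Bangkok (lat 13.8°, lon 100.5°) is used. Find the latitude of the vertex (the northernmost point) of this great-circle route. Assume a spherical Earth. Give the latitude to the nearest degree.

≈ 58°

The great circle lies in the plane with unit normal n̂ = (p₁ × p₂)/|p₁ × p₂|.
Here n̂_z ≈ -0.527; the vertex latitude is φ_max = arccos|n̂_z| ≈ 58.2°.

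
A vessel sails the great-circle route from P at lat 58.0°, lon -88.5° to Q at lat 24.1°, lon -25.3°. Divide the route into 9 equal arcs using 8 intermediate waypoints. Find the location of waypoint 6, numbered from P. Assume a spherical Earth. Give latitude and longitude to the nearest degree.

Convert each endpoint to a unit vector on the sphere (x = cos φ cos λ, y = cos φ sin λ, z = sin φ).
The central angle between the endpoints is δ = arccos(p₁·p₂) ≈ 0.971 rad (55.6°).
Interpolate at f = 6/9 with slerp weights a = sin((1−f)δ)/sin δ ≈ 0.385, b = sin(fδ)/sin δ ≈ 0.731.
p = a·p₁ + b·p₂ ≈ (0.608, -0.489, 0.625); φ = arcsin(p_z) ≈ 38.69°, λ = atan2(p_y, p_x) ≈ -38.80°.

≈ lat 39°, lon -39°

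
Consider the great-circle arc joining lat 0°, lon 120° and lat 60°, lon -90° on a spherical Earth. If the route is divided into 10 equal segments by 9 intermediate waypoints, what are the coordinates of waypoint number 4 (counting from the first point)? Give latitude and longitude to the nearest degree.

≈ lat 44°, lon 136°

From cos δ = sin φ₁ sin φ₂ + cos φ₁ cos φ₂ cos Δλ, the central angle is δ ≈ 2.019 rad (115.7°).
Interpolate at f = 4/10 with slerp weights a = sin((1−f)δ)/sin δ ≈ 1.038, b = sin(fδ)/sin δ ≈ 0.802.
p = a·p₁ + b·p₂ ≈ (-0.519, 0.499, 0.694); φ = arcsin(p_z) ≈ 43.96°, λ = atan2(p_y, p_x) ≈ 136.16°.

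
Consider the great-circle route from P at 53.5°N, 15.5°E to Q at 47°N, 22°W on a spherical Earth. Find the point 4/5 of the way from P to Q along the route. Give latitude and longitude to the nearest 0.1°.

Write both endpoints as unit vectors p₁, p₂ with components (cos φ cos λ, cos φ sin λ, sin φ).
The central angle between the endpoints is δ = arccos(p₁·p₂) ≈ 0.428 rad (24.5°).
Interpolate at f = 4/5 with slerp weights a = sin((1−f)δ)/sin δ ≈ 0.206, b = sin(fδ)/sin δ ≈ 0.809.
p = a·p₁ + b·p₂ ≈ (0.630, -0.174, 0.757); φ = arcsin(p_z) ≈ 49.22°, λ = atan2(p_y, p_x) ≈ -15.44°.

≈ 49.2°N, 15.4°W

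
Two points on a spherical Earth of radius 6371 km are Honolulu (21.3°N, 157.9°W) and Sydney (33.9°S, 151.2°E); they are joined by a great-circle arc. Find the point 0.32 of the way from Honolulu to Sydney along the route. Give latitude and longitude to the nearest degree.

Convert each endpoint to a unit vector on the sphere (x = cos φ cos λ, y = cos φ sin λ, z = sin φ).
The central angle between the endpoints is δ = arccos(p₁·p₂) ≈ 1.282 rad (73.4°).
Interpolate at f = 0.32 with slerp weights a = sin((1−f)δ)/sin δ ≈ 0.798, b = sin(fδ)/sin δ ≈ 0.416.
p = a·p₁ + b·p₂ ≈ (-0.992, -0.114, 0.058); φ = arcsin(p_z) ≈ 3.33°, λ = atan2(p_y, p_x) ≈ -173.47°.

≈ 3°N, 173°W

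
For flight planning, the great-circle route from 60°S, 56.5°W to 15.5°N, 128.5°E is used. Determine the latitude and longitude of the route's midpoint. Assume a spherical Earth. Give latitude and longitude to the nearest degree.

≈ 52°S, 134°E

Convert each endpoint to a unit vector on the sphere (x = cos φ cos λ, y = cos φ sin λ, z = sin φ).
The central angle between the endpoints is δ = arccos(p₁·p₂) ≈ 2.362 rad (135.4°).
Interpolate at f = 1/2 with slerp weights a = sin((1−f)δ)/sin δ ≈ 1.316, b = sin(fδ)/sin δ ≈ 1.316.
p = a·p₁ + b·p₂ ≈ (-0.426, 0.444, -0.788); φ = arcsin(p_z) ≈ -52.02°, λ = atan2(p_y, p_x) ≈ 133.85°.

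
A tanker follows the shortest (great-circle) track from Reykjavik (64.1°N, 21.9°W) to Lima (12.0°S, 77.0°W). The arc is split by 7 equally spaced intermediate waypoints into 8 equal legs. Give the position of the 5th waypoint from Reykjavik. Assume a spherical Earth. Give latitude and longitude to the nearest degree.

≈ 18°N, 65°W

The haversine formula gives a central angle δ ≈ 1.513 rad (86.7°) between the endpoints.
Interpolate at f = 5/8 with slerp weights a = sin((1−f)δ)/sin δ ≈ 0.538, b = sin(fδ)/sin δ ≈ 0.812.
p = a·p₁ + b·p₂ ≈ (0.397, -0.862, 0.315); φ = arcsin(p_z) ≈ 18.39°, λ = atan2(p_y, p_x) ≈ -65.27°.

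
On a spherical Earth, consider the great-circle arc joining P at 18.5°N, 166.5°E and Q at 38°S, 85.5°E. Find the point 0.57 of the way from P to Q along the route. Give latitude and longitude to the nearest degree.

≈ 17°S, 125°E

Convert each endpoint to a unit vector on the sphere (x = cos φ cos λ, y = cos φ sin λ, z = sin φ).
The central angle between the endpoints is δ = arccos(p₁·p₂) ≈ 1.649 rad (94.5°).
Interpolate at f = 0.57 with slerp weights a = sin((1−f)δ)/sin δ ≈ 0.653, b = sin(fδ)/sin δ ≈ 0.810.
p = a·p₁ + b·p₂ ≈ (-0.552, 0.781, -0.291); φ = arcsin(p_z) ≈ -16.95°, λ = atan2(p_y, p_x) ≈ 125.26°.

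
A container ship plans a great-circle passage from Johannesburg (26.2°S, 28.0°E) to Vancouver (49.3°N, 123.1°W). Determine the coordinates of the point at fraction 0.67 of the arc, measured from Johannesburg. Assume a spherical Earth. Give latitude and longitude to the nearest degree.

≈ 52°N, 42°W

From cos δ = sin φ₁ sin φ₂ + cos φ₁ cos φ₂ cos Δλ, the central angle is δ ≈ 2.581 rad (147.9°).
Interpolate at f = 0.67 with slerp weights a = sin((1−f)δ)/sin δ ≈ 1.415, b = sin(fδ)/sin δ ≈ 1.857.
p = a·p₁ + b·p₂ ≈ (0.460, -0.418, 0.783); φ = arcsin(p_z) ≈ 51.56°, λ = atan2(p_y, p_x) ≈ -42.31°.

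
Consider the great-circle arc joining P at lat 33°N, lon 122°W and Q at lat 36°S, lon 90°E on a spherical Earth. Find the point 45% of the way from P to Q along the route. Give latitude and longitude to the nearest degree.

≈ lat 1°S, lon 174°E

Write both endpoints as unit vectors p₁, p₂ with components (cos φ cos λ, cos φ sin λ, sin φ).
The central angle between the endpoints is δ = arccos(p₁·p₂) ≈ 2.680 rad (153.6°).
Interpolate at f = 0.45 with slerp weights a = sin((1−f)δ)/sin δ ≈ 2.237, b = sin(fδ)/sin δ ≈ 2.099.
p = a·p₁ + b·p₂ ≈ (-0.994, 0.108, -0.016); φ = arcsin(p_z) ≈ -0.91°, λ = atan2(p_y, p_x) ≈ 173.82°.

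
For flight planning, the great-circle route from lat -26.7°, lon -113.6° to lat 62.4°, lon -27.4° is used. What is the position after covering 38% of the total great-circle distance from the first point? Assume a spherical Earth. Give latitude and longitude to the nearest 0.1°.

≈ lat 11.1°, lon -93.6°

Write both endpoints as unit vectors p₁, p₂ with components (cos φ cos λ, cos φ sin λ, sin φ).
The central angle between the endpoints is δ = arccos(p₁·p₂) ≈ 1.951 rad (111.8°).
Interpolate at f = 0.38 with slerp weights a = sin((1−f)δ)/sin δ ≈ 1.007, b = sin(fδ)/sin δ ≈ 0.727.
p = a·p₁ + b·p₂ ≈ (-0.061, -0.980, 0.192); φ = arcsin(p_z) ≈ 11.05°, λ = atan2(p_y, p_x) ≈ -93.57°.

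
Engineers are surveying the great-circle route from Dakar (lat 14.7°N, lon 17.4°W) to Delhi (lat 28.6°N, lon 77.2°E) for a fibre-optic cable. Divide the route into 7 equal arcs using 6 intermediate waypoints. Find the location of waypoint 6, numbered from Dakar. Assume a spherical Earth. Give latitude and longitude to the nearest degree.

≈ lat 31°N, lon 63°E

From cos δ = sin φ₁ sin φ₂ + cos φ₁ cos φ₂ cos Δλ, the central angle is δ ≈ 1.517 rad (86.9°).
Interpolate at f = 6/7 with slerp weights a = sin((1−f)δ)/sin δ ≈ 0.215, b = sin(fδ)/sin δ ≈ 0.965.
p = a·p₁ + b·p₂ ≈ (0.387, 0.764, 0.517); φ = arcsin(p_z) ≈ 31.11°, λ = atan2(p_y, p_x) ≈ 63.16°.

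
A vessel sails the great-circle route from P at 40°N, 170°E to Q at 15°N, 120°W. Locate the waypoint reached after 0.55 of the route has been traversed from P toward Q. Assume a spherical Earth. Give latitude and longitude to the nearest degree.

≈ 31°N, 147°W

Convert each endpoint to a unit vector on the sphere (x = cos φ cos λ, y = cos φ sin λ, z = sin φ).
The central angle between the endpoints is δ = arccos(p₁·p₂) ≈ 1.138 rad (65.2°).
Interpolate at f = 0.55 with slerp weights a = sin((1−f)δ)/sin δ ≈ 0.540, b = sin(fδ)/sin δ ≈ 0.645.
p = a·p₁ + b·p₂ ≈ (-0.719, -0.468, 0.514); φ = arcsin(p_z) ≈ 30.93°, λ = atan2(p_y, p_x) ≈ -146.93°.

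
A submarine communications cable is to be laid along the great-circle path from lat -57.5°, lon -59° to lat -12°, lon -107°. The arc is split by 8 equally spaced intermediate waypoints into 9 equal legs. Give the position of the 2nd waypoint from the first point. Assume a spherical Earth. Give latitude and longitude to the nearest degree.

Write both endpoints as unit vectors p₁, p₂ with components (cos φ cos λ, cos φ sin λ, sin φ).
The central angle between the endpoints is δ = arccos(p₁·p₂) ≈ 1.016 rad (58.2°).
Interpolate at f = 2/9 with slerp weights a = sin((1−f)δ)/sin δ ≈ 0.836, b = sin(fδ)/sin δ ≈ 0.263.
p = a·p₁ + b·p₂ ≈ (0.156, -0.631, -0.760); φ = arcsin(p_z) ≈ -49.44°, λ = atan2(p_y, p_x) ≈ -76.12°.

≈ lat -49°, lon -76°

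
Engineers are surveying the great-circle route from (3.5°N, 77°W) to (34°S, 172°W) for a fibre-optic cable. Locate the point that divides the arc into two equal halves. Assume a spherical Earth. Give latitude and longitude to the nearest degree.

≈ (22°S, 119°W)

Write both endpoints as unit vectors p₁, p₂ with components (cos φ cos λ, cos φ sin λ, sin φ).
The central angle between the endpoints is δ = arccos(p₁·p₂) ≈ 1.677 rad (96.1°).
Interpolate at f = 1/2 with slerp weights a = sin((1−f)δ)/sin δ ≈ 0.748, b = sin(fδ)/sin δ ≈ 0.748.
p = a·p₁ + b·p₂ ≈ (-0.446, -0.814, -0.373); φ = arcsin(p_z) ≈ -21.88°, λ = atan2(p_y, p_x) ≈ -118.73°.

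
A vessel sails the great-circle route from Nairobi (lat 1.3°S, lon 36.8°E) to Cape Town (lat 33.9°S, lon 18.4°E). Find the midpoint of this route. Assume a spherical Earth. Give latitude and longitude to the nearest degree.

≈ lat 18°S, lon 28°E

Convert each endpoint to a unit vector on the sphere (x = cos φ cos λ, y = cos φ sin λ, z = sin φ).
The central angle between the endpoints is δ = arccos(p₁·p₂) ≈ 0.643 rad (36.9°).
Interpolate at f = 1/2 with slerp weights a = sin((1−f)δ)/sin δ ≈ 0.527, b = sin(fδ)/sin δ ≈ 0.527.
p = a·p₁ + b·p₂ ≈ (0.837, 0.454, -0.306); φ = arcsin(p_z) ≈ -17.81°, λ = atan2(p_y, p_x) ≈ 28.46°.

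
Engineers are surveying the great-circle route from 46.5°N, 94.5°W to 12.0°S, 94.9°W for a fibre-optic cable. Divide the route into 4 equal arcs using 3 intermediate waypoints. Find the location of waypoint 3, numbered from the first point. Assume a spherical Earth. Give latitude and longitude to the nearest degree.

Convert each endpoint to a unit vector on the sphere (x = cos φ cos λ, y = cos φ sin λ, z = sin φ).
The central angle between the endpoints is δ = arccos(p₁·p₂) ≈ 1.021 rad (58.5°).
Interpolate at f = 3/4 with slerp weights a = sin((1−f)δ)/sin δ ≈ 0.296, b = sin(fδ)/sin δ ≈ 0.813.
p = a·p₁ + b·p₂ ≈ (-0.084, -0.995, 0.046); φ = arcsin(p_z) ≈ 2.63°, λ = atan2(p_y, p_x) ≈ -94.82°.

≈ 3°N, 95°W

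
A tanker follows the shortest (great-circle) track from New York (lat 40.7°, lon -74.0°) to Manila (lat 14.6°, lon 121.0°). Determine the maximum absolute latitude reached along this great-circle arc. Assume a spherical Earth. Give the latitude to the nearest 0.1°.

≈ 76.9°

The great circle lies in the plane with unit normal n̂ = (p₁ × p₂)/|p₁ × p₂|.
Here n̂_z ≈ -0.226; the vertex latitude is φ_max = arccos|n̂_z| ≈ 76.9°.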